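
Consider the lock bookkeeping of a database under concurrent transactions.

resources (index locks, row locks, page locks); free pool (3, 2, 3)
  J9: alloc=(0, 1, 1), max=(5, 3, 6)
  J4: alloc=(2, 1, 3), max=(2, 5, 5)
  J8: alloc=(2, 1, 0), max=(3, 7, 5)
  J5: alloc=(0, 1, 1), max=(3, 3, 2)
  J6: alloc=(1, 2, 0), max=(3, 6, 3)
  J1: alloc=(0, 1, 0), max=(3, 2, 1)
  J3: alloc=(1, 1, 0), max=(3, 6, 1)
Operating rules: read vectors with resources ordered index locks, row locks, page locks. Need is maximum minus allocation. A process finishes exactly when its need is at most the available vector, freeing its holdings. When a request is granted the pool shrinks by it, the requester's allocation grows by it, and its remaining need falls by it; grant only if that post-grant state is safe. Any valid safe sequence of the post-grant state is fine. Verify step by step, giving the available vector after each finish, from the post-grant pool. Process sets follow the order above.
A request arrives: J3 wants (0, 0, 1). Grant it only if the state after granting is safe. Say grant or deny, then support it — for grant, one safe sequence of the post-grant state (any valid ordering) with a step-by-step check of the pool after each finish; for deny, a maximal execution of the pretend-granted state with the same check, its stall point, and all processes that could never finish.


GRANT — the state after the grant stays safe, e.g. via J5, J1, J4, J9, J3, J6, J8.
Key observation: with (3, 2, 2) left after the transfer, J5 can run at once — the state stays safe.
Verifying the post-grant state step by step:
  pool = (3, 2, 2)
  J5: need (3, 2, 1) fits (3, 2, 2); releases (0, 1, 1), pool now (3, 3, 3)
  J1: need (3, 1, 1) fits (3, 3, 3); releases (0, 1, 0), pool now (3, 4, 3)
  J4: need (0, 4, 2) fits (3, 4, 3); releases (2, 1, 3), pool now (5, 5, 6)
  J9: need (5, 2, 5) fits (5, 5, 6); releases (0, 1, 1), pool now (5, 6, 7)
  J3: need (2, 5, 0) fits (5, 6, 7); releases (1, 1, 1), pool now (6, 7, 8)
  J6: need (2, 4, 3) fits (6, 7, 8); releases (1, 2, 0), pool now (7, 9, 8)
  J8: need (1, 6, 5) fits (7, 9, 8); releases (2, 1, 0), pool now (9, 10, 8)


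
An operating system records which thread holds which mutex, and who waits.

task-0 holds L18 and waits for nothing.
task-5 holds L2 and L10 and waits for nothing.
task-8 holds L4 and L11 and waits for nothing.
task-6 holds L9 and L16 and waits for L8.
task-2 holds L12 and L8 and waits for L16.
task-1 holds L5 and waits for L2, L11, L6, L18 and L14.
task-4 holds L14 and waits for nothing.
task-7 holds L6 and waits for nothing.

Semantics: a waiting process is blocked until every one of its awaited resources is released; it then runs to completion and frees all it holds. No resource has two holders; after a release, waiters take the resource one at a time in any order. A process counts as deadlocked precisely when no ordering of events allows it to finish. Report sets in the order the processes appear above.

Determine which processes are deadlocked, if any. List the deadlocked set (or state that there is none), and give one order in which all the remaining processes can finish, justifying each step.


The deadlocked set is task-6 and task-2.
Key observation: the waits loop around task-6 -> task-2 -> task-6 with no way out; no other process is dragged down with it.
A valid finishing order for the others: task-7, task-4, task-5, task-0, task-8, task-1.
Check, step by step:
  task-7 waits on nothing -> runs at once and releases L6
  task-4 waits on nothing -> runs at once and releases L14
  task-5 waits on nothing -> runs at once and releases L2 and L10
  task-0 waits on nothing -> runs at once and releases L18
  task-8 waits on nothing -> runs at once and releases L4 and L11
  task-1 waits on L2, L11, L6, L18 and L14 — all released -> runs and releases L5


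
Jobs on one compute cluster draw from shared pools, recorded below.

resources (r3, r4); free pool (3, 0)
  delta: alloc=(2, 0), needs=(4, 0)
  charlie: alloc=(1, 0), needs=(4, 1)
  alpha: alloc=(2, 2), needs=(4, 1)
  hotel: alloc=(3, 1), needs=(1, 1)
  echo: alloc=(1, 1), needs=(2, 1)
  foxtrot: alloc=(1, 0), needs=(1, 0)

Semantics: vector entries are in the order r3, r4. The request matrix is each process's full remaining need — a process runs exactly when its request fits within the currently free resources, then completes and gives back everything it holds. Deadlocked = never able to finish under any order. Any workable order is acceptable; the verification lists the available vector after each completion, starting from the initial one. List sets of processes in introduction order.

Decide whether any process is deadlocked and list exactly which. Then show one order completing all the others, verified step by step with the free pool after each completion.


The deadlocked set is charlie, alpha, hotel and echo.
Key observation: the wall is r4: completing foxtrot, delta brings the pool only to (6, 0), and all the rest need more.
A valid finishing order for the others: foxtrot, delta. Walking it through:
  pool = (3, 0)
  foxtrot: need (1, 0) fits (3, 0); releases (1, 0), pool now (4, 0)
  delta: need (4, 0) fits (4, 0); releases (2, 0), pool now (6, 0)
None of the blocked processes ever fits:
  charlie still needs (4, 1) but only (6, 0) is free — short on r4
  alpha still needs (4, 1) but only (6, 0) is free — short on r4
  hotel still needs (1, 1) but only (6, 0) is free — short on r4
  echo still needs (2, 1) but only (6, 0) is free — short on r4


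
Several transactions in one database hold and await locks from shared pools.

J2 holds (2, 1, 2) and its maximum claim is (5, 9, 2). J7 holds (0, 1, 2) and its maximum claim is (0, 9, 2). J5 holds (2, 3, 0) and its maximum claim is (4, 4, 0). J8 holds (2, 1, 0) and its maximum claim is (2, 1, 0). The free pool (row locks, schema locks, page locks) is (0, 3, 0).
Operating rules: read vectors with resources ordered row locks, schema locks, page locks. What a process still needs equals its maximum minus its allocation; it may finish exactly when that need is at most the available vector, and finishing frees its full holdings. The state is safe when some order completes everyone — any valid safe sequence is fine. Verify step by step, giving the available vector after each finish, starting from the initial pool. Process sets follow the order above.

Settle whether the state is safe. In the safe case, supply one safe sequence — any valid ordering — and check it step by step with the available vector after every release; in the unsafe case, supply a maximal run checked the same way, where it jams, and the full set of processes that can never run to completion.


UNSAFE.
Key observation: the wall is schema locks: completing J8, J5 brings the pool only to (4, 7, 0), and all the rest need more.
The run J8, J5 cannot be extended any further. Check, step by step:
  pool = (0, 3, 0)
  run J8 (needs (0, 0, 0), free (0, 3, 0)); after release of (2, 1, 0) the pool is (2, 4, 0)
  run J5 (needs (2, 1, 0), free (2, 4, 0)); after release of (2, 3, 0) the pool is (4, 7, 0)
  J2 cannot run: need (3, 8, 0) vs free (4, 7, 0) (insufficient schema locks)
  J7 cannot run: need (0, 8, 0) vs free (4, 7, 0) (insufficient schema locks)
Processes that can never finish: J2 and J7.


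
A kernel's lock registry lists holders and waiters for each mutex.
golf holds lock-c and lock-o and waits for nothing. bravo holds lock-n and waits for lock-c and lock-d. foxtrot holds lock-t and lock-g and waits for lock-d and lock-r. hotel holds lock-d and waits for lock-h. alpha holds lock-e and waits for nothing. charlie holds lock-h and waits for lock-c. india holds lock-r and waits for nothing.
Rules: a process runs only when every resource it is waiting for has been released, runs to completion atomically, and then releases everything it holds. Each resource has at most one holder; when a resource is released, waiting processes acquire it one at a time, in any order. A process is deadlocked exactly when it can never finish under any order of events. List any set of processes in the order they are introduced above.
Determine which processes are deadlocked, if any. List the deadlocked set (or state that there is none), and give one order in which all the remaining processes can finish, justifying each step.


The deadlocked set is empty.
Key observation: all waits point, directly or indirectly, at processes that can finish, so nothing is permanently blocked.
One completion order for the rest: golf, india, charlie, hotel, alpha, foxtrot, bravo.
Walking it through:
  golf: no waits; runs immediately, freeing lock-c and lock-o
  india: no waits; runs immediately, freeing lock-r
  charlie: everything it awaited (lock-c) is free; runs, freeing lock-h
  hotel: everything it awaited (lock-h) is free; runs, freeing lock-d
  alpha: no waits; runs immediately, freeing lock-e
  foxtrot: everything it awaited (lock-d and lock-r) is free; runs, freeing lock-t and lock-g
  bravo: everything it awaited (lock-c and lock-d) is free; runs, freeing lock-n


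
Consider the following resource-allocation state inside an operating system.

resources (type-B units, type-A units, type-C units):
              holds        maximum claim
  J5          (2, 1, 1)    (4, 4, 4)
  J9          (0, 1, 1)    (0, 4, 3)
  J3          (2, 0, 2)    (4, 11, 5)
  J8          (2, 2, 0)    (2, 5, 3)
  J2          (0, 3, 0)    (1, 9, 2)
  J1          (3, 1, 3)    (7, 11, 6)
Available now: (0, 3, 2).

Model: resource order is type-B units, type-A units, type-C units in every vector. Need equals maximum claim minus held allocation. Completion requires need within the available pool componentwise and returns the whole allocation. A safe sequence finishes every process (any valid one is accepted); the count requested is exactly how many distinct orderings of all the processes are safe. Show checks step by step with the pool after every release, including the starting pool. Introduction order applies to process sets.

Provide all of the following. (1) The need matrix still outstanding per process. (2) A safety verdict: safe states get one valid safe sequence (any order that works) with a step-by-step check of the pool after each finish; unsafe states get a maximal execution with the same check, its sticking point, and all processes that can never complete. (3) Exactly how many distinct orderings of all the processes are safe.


(1) Outstanding need per process (order type-B units, type-A units, type-C units):
  J5: (2, 3, 3)
  J9: (0, 3, 2)
  J3: (2, 11, 3)
  J8: (0, 3, 3)
  J2: (1, 6, 2)
  J1: (4, 10, 3)
(2) SAFE, for example via the order J9, J8, J2, J5, J1, J3.
Key observation: the first exact fit in this order is J9 — it needs (0, 3, 2) with (0, 3, 2) free, meeting a requested resource to the last unit.
Walking it through:
  pool = (0, 3, 2)
  J9: need (0, 3, 2) fits (0, 3, 2); releases (0, 1, 1), pool now (0, 4, 3)
  J8: need (0, 3, 3) fits (0, 4, 3); releases (2, 2, 0), pool now (2, 6, 3)
  J2: need (1, 6, 2) fits (2, 6, 3); releases (0, 3, 0), pool now (2, 9, 3)
  J5: need (2, 3, 3) fits (2, 9, 3); releases (2, 1, 1), pool now (4, 10, 4)
  J1: need (4, 10, 3) fits (4, 10, 4); releases (3, 1, 3), pool now (7, 11, 7)
  J3: need (2, 11, 3) fits (7, 11, 7); releases (2, 0, 2), pool now (9, 11, 9)
(3) The exact count: 2 of the possible complete orderings are safe sequences.


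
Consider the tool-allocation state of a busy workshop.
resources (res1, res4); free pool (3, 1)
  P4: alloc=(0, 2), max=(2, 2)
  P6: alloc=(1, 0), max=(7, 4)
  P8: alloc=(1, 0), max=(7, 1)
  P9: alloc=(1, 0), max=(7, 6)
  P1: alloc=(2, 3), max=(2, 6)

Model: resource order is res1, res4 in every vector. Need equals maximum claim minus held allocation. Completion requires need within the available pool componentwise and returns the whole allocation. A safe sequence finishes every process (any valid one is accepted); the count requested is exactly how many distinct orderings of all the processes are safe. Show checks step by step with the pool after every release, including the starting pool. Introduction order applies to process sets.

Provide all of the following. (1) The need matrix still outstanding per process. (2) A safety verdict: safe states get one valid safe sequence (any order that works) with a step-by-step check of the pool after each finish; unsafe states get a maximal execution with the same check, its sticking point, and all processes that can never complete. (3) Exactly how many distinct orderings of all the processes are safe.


(1) Remaining need (order res1, res4):
  P4: (2, 0)
  P6: (6, 4)
  P8: (6, 1)
  P9: (6, 6)
  P1: (0, 3)
(2) UNSAFE.
Key observation: the pool after P4, P1 is (5, 6); every surviving request exceeds it in res1, so progress ends there.
A maximal execution: P4, P1 — then nothing else fits. Walking it through:
  pool = (3, 1)
  P4: need (2, 0) fits (3, 1); releases (0, 2), pool now (3, 3)
  P1: need (0, 3) fits (3, 3); releases (2, 3), pool now (5, 6)
  P6 still needs (6, 4) but only (5, 6) is free — short on res1
  P8 still needs (6, 1) but only (5, 6) is free — short on res1
  P9 still needs (6, 6) but only (5, 6) is free — short on res1
Permanently blocked: P6, P8 and P9.
(3) The exact count: 0 of the possible complete orderings are safe sequences.


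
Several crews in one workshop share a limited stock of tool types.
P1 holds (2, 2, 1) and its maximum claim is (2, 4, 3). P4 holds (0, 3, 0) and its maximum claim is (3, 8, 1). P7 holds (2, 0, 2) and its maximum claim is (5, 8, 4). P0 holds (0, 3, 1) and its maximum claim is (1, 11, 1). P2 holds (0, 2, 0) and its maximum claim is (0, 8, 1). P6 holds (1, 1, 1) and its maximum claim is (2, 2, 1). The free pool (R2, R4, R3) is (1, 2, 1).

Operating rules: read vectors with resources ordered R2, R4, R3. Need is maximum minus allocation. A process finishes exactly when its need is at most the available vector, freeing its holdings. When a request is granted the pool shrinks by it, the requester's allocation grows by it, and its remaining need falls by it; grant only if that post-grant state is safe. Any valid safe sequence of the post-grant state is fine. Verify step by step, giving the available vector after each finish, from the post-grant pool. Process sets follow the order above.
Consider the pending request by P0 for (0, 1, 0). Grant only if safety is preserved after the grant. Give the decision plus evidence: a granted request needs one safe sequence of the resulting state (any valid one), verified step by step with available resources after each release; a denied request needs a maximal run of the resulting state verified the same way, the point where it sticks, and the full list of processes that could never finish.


DENY: after the grant no complete ordering would exist.
Key observation: the pool after P6, P1 is (4, 4, 3); every surviving request exceeds it in R4, so progress ends there.
On the post-grant state, P6, P1 is a maximal run — nothing extends it. Verifying each step:
  pool = (1, 1, 1)
  P6 needs (1, 1, 0) <= (1, 1, 1) -> finishes; pool += (1, 1, 1) = (2, 2, 2)
  P1 needs (0, 2, 2) <= (2, 2, 2) -> finishes; pool += (2, 2, 1) = (4, 4, 3)
  blocked: P4 wants (3, 5, 1), pool (4, 4, 3) — not enough R4
  blocked: P7 wants (3, 8, 2), pool (4, 4, 3) — not enough R4
  blocked: P0 wants (1, 7, 0), pool (4, 4, 3) — not enough R4
  blocked: P2 wants (0, 6, 1), pool (4, 4, 3) — not enough R4
Post-grant, the permanently blocked set is P4, P7, P0 and P2.


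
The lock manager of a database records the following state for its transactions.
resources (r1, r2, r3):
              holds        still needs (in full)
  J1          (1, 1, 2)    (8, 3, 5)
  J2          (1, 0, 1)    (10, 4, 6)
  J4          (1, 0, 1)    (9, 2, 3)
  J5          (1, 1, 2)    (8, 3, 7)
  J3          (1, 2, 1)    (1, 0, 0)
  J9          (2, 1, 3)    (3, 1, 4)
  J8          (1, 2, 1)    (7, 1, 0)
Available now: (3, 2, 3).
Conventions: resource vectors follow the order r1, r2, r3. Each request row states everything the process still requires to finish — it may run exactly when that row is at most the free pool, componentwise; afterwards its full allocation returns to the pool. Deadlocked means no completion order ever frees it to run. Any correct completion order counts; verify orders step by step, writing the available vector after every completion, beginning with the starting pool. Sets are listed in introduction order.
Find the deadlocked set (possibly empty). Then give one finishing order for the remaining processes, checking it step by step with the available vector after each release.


Deadlocked set: J1, J2, J4, J5 and J8.
Key observation: no order helps: past J3, J9, the free pool tops out at (6, 5, 7), below what each blocked process needs in r1.
A valid finishing order for the others: J3, J9. Step-by-step check:
  pool = (3, 2, 3)
  J3 needs (1, 0, 0) <= (3, 2, 3) -> finishes; pool += (1, 2, 1) = (4, 4, 4)
  J9 needs (3, 1, 4) <= (4, 4, 4) -> finishes; pool += (2, 1, 3) = (6, 5, 7)
The stuck group stays short no matter what:
  J1 still needs (8, 3, 5) but only (6, 5, 7) is free — short on r1
  J2 still needs (10, 4, 6) but only (6, 5, 7) is free — short on r1
  J4 still needs (9, 2, 3) but only (6, 5, 7) is free — short on r1
  J5 still needs (8, 3, 7) but only (6, 5, 7) is free — short on r1
  J8 still needs (7, 1, 0) but only (6, 5, 7) is free — short on r1


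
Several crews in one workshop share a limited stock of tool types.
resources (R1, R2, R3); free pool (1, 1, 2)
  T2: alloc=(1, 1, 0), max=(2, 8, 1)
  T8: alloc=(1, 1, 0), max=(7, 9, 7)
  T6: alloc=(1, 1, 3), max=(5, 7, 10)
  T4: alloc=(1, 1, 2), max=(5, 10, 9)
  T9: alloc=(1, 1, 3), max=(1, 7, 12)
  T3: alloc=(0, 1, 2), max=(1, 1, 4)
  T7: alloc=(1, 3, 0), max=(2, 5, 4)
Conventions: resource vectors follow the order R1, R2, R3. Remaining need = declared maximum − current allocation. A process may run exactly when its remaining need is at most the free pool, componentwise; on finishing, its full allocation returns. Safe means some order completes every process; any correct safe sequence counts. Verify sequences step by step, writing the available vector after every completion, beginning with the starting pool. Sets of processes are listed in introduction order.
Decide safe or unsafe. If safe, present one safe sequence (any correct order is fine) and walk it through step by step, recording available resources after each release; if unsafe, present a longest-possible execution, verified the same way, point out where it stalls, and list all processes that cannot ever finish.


The state is UNSAFE.
Key observation: the wall is R2: completing T3, T7 brings the pool only to (2, 5, 4), and all the rest need more.
The run T3, T7 cannot be extended any further. Check, step by step:
  pool = (1, 1, 2)
  run T3 (needs (1, 0, 2), free (1, 1, 2)); after release of (0, 1, 2) the pool is (1, 2, 4)
  run T7 (needs (1, 2, 4), free (1, 2, 4)); after release of (1, 3, 0) the pool is (2, 5, 4)
  T2 cannot run: need (1, 7, 1) vs free (2, 5, 4) (insufficient R2)
  T8 cannot run: need (6, 8, 7) vs free (2, 5, 4) (insufficient R1, R2 and R3)
  T6 cannot run: need (4, 6, 7) vs free (2, 5, 4) (insufficient R1, R2 and R3)
  T4 cannot run: need (4, 9, 7) vs free (2, 5, 4) (insufficient R1, R2 and R3)
  T9 cannot run: need (0, 6, 9) vs free (2, 5, 4) (insufficient R2 and R3)
Processes that can never finish: T2, T8, T6, T4 and T9.


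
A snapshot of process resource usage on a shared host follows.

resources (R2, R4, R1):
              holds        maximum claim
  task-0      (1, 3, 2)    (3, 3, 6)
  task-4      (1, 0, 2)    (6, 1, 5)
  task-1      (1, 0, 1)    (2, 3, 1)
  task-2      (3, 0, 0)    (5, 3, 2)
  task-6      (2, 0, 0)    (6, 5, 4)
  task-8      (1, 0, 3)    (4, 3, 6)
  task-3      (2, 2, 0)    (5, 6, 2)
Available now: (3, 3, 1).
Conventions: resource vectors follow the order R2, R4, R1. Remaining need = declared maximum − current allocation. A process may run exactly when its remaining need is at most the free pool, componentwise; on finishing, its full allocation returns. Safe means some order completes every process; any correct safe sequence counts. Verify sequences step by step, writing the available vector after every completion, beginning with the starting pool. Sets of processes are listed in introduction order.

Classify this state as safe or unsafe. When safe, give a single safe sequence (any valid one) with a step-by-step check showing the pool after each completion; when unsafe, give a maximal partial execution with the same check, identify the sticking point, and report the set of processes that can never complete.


UNSAFE — no complete ordering exists.
Key observation: after task-1, task-2 the pool peaks at (7, 3, 2), and each blocked process is short somewhere: task-0 on R1; task-4 on R1; task-6 on R4, R1; task-8 on R1; task-3 on R4.
The run task-1, task-2 cannot be extended any further. Check, step by step:
  pool = (3, 3, 1)
  task-1: need (1, 3, 0) fits (3, 3, 1); releases (1, 0, 1), pool now (4, 3, 2)
  task-2: need (2, 3, 2) fits (4, 3, 2); releases (3, 0, 0), pool now (7, 3, 2)
  task-0 cannot run: need (2, 0, 4) vs free (7, 3, 2) (insufficient R1)
  task-4 cannot run: need (5, 1, 3) vs free (7, 3, 2) (insufficient R1)
  task-6 cannot run: need (4, 5, 4) vs free (7, 3, 2) (insufficient R4 and R1)
  task-8 cannot run: need (3, 3, 3) vs free (7, 3, 2) (insufficient R1)
  task-3 cannot run: need (3, 4, 2) vs free (7, 3, 2) (insufficient R4)
Permanently blocked: task-0, task-4, task-6, task-8 and task-3.


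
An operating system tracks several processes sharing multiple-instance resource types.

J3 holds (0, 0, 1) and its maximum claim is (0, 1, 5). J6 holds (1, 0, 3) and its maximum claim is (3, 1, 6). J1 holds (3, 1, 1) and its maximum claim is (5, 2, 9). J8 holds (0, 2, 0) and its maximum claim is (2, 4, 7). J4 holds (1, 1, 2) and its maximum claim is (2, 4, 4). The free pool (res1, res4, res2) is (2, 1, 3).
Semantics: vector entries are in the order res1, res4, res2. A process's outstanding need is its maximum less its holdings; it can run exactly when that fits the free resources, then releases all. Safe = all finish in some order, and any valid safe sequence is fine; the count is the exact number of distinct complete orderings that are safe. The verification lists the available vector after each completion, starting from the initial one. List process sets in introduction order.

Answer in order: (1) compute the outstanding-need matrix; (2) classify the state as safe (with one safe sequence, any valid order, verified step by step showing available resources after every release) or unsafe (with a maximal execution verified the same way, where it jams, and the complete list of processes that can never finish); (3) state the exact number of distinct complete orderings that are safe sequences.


(1) Remaining need (order res1, res4, res2):
  J3: (0, 1, 4)
  J6: (2, 1, 3)
  J1: (2, 1, 8)
  J8: (2, 2, 7)
  J4: (1, 3, 2)
(2) UNSAFE.
Key observation: after J6, J3 the pool peaks at (3, 1, 7), and each blocked process is short somewhere: J1 on res2; J8 on res4; J4 on res4.
The run J6, J3 cannot be extended any further. Verifying each step:
  pool = (2, 1, 3)
  J6: need (2, 1, 3) fits (2, 1, 3); releases (1, 0, 3), pool now (3, 1, 6)
  J3: need (0, 1, 4) fits (3, 1, 6); releases (0, 0, 1), pool now (3, 1, 7)
  J1 cannot run: need (2, 1, 8) vs free (3, 1, 7) (insufficient res2)
  J8 cannot run: need (2, 2, 7) vs free (3, 1, 7) (insufficient res4)
  J4 cannot run: need (1, 3, 2) vs free (3, 1, 7) (insufficient res4)
Processes that can never finish: J1, J8 and J4.
(3) The exact count: 0 of the possible complete orderings are safe sequences.


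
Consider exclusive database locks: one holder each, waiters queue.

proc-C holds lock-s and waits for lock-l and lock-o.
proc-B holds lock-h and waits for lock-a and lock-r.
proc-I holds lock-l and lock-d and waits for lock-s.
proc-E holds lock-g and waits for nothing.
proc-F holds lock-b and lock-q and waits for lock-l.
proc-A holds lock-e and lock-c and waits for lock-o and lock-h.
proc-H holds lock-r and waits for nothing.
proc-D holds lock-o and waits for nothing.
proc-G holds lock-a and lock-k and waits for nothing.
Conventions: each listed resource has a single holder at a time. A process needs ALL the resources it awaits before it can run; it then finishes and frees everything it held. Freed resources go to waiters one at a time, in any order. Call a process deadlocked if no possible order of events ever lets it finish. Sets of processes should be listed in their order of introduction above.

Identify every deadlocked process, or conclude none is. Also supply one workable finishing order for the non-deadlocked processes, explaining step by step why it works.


Deadlocked: proc-C, proc-I and proc-F.
Key observation: the wait chain closes on itself along proc-C -> proc-I -> proc-C; proc-F waits into the deadlock from upstream.
A valid finishing order for the others: proc-G, proc-D, proc-H, proc-B, proc-A, proc-E.
Step-by-step check:
  proc-G: no waits; runs immediately, freeing lock-a and lock-k
  proc-D: no waits; runs immediately, freeing lock-o
  proc-H: no waits; runs immediately, freeing lock-r
  proc-B waits on lock-a and lock-r — all released -> runs and releases lock-h
  proc-A waits on lock-o and lock-h — all released -> runs and releases lock-e and lock-c
  proc-E: no waits; runs immediately, freeing lock-g


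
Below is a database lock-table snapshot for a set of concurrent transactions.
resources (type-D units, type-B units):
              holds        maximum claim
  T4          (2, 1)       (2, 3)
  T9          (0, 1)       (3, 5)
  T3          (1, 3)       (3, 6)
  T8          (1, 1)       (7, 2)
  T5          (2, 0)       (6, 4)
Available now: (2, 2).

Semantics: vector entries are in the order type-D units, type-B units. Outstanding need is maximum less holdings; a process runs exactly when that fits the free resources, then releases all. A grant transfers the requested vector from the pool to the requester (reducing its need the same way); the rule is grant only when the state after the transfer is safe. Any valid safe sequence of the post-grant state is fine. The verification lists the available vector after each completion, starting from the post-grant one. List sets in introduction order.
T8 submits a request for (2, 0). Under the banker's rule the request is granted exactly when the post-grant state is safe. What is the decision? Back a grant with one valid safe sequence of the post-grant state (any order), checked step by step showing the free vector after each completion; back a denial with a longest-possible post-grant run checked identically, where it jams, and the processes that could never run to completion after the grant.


DENY — the pretend-granted state is unsafe.
Key observation: T4, T3, T9 can finish, but then (3, 7) is all there is, and the blocked group's type-D units demands exceed it.
After a pretend grant, a maximal execution: T4, T3, T9 — then nothing else fits. Step-by-step check:
  pool = (0, 2)
  run T4 (needs (0, 2), free (0, 2)); after release of (2, 1) the pool is (2, 3)
  run T3 (needs (2, 3), free (2, 3)); after release of (1, 3) the pool is (3, 6)
  run T9 (needs (3, 4), free (3, 6)); after release of (0, 1) the pool is (3, 7)
  blocked: T8 wants (4, 1), pool (3, 7) — not enough type-D units
  blocked: T5 wants (4, 4), pool (3, 7) — not enough type-D units
Post-grant, the permanently blocked set is T8 and T5.


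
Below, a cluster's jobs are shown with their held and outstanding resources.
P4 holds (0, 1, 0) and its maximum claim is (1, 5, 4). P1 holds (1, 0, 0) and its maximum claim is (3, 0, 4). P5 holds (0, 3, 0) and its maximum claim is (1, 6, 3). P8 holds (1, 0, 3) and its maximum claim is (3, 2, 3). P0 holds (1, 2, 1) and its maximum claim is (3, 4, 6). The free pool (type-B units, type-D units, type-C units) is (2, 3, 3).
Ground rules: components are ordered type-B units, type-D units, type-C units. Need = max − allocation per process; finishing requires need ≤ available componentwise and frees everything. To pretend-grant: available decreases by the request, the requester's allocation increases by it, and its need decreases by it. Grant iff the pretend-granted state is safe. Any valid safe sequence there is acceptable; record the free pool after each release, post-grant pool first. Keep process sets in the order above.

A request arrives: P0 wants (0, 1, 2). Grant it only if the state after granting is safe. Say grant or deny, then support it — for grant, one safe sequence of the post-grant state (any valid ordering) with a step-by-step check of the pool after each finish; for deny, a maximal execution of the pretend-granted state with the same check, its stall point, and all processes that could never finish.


GRANT. The post-grant state is safe; one safe sequence: P8, P0, P4, P5, P1.
Key observation: post-grant, (2, 2, 1) remains, and an order beginning with P8 completes everyone.
Verifying the post-grant state step by step:
  pool = (2, 2, 1)
  run P8 (needs (2, 2, 0), free (2, 2, 1)); after release of (1, 0, 3) the pool is (3, 2, 4)
  run P0 (needs (2, 1, 3), free (3, 2, 4)); after release of (1, 3, 3) the pool is (4, 5, 7)
  run P4 (needs (1, 4, 4), free (4, 5, 7)); after release of (0, 1, 0) the pool is (4, 6, 7)
  run P5 (needs (1, 3, 3), free (4, 6, 7)); after release of (0, 3, 0) the pool is (4, 9, 7)
  run P1 (needs (2, 0, 4), free (4, 9, 7)); after release of (1, 0, 0) the pool is (5, 9, 7)


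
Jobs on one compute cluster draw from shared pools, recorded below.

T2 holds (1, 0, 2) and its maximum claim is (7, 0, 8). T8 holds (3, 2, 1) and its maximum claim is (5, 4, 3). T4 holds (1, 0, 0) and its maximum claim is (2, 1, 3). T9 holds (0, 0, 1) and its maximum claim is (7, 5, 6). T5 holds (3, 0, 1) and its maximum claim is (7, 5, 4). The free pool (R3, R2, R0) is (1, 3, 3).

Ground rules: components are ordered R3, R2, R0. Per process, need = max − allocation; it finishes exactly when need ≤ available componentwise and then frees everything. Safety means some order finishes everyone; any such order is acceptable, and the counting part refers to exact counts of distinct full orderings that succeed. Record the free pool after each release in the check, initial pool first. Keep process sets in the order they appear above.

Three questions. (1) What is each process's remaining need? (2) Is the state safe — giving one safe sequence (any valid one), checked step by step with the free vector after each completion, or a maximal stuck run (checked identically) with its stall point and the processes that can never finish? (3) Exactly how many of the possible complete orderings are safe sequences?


(1) Need matrix, components ordered R3, R2, R0:
  T2: (6, 0, 6)
  T8: (2, 2, 2)
  T4: (1, 1, 3)
  T9: (7, 5, 5)
  T5: (4, 5, 3)
(2) SAFE. One safe sequence: T4, T8, T5, T9, T2.
Key observation: the order's first zero-slack moment is T4 ((1, 1, 3) needed, (1, 3, 3) free — a requested resource with nothing to spare).
Step-by-step check:
  pool = (1, 3, 3)
  run T4 (needs (1, 1, 3), free (1, 3, 3)); after release of (1, 0, 0) the pool is (2, 3, 3)
  run T8 (needs (2, 2, 2), free (2, 3, 3)); after release of (3, 2, 1) the pool is (5, 5, 4)
  run T5 (needs (4, 5, 3), free (5, 5, 4)); after release of (3, 0, 1) the pool is (8, 5, 5)
  run T9 (needs (7, 5, 5), free (8, 5, 5)); after release of (0, 0, 1) the pool is (8, 5, 6)
  run T2 (needs (6, 0, 6), free (8, 5, 6)); after release of (1, 0, 2) the pool is (9, 5, 8)
(3) The exact count: 1 of the possible complete orderings is a safe sequence.


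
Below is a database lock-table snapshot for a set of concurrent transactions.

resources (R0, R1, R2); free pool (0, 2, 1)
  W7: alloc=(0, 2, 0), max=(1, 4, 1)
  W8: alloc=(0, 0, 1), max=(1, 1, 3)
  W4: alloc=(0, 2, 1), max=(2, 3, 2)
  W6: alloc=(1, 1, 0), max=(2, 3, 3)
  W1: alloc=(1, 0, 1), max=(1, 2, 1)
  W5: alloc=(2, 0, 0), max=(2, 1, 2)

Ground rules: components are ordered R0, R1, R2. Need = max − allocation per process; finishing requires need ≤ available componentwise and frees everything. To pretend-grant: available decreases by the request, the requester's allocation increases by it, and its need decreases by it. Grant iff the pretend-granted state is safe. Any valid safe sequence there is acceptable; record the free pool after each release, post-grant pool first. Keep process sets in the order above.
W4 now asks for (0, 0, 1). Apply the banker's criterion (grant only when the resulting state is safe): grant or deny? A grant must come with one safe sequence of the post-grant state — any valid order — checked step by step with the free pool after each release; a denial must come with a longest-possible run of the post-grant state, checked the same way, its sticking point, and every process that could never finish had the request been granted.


DENY: after the grant no complete ordering would exist.
Key observation: after W1, W7 the pool peaks at (1, 4, 1), and each blocked process is short somewhere: W8 on R2; W4 on R0; W6 on R2; W5 on R2.
On the post-grant state, W1, W7 is a maximal run — nothing extends it. Walking it through:
  pool = (0, 2, 0)
  W1: need (0, 2, 0) fits (0, 2, 0); releases (1, 0, 1), pool now (1, 2, 1)
  W7: need (1, 2, 1) fits (1, 2, 1); releases (0, 2, 0), pool now (1, 4, 1)
  blocked: W8 wants (1, 1, 2), pool (1, 4, 1) — not enough R2
  blocked: W4 wants (2, 1, 0), pool (1, 4, 1) — not enough R0
  blocked: W6 wants (1, 2, 3), pool (1, 4, 1) — not enough R2
  blocked: W5 wants (0, 1, 2), pool (1, 4, 1) — not enough R2
Processes that could never finish after the grant: W8, W4, W6 and W5.


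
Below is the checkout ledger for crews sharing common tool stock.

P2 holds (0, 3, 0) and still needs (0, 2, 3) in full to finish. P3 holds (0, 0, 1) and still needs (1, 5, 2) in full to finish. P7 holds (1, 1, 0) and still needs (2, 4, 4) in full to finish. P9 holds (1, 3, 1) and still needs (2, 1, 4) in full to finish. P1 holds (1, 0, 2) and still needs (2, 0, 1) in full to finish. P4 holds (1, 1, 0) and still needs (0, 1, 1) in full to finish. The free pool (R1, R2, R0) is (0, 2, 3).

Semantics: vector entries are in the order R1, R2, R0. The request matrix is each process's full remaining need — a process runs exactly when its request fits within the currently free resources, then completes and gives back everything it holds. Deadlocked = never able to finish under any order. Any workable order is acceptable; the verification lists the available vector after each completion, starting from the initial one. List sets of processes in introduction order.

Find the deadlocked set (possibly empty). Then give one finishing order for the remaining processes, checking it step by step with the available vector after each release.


The deadlocked set is P7, P9 and P1.
Key observation: even finishing P2, P4, P3 leaves just (1, 6, 4) free — too little R1 for any of the remaining processes.
One completion order for the rest: P2, P4, P3. Step-by-step check:
  pool = (0, 2, 3)
  P2: need (0, 2, 3) fits (0, 2, 3); releases (0, 3, 0), pool now (0, 5, 3)
  P4: need (0, 1, 1) fits (0, 5, 3); releases (1, 1, 0), pool now (1, 6, 3)
  P3: need (1, 5, 2) fits (1, 6, 3); releases (0, 0, 1), pool now (1, 6, 4)
The blocked processes can never fit:
  P7 still needs (2, 4, 4) but only (1, 6, 4) is free — short on R1
  P9 still needs (2, 1, 4) but only (1, 6, 4) is free — short on R1
  P1 still needs (2, 0, 1) but only (1, 6, 4) is free — short on R1


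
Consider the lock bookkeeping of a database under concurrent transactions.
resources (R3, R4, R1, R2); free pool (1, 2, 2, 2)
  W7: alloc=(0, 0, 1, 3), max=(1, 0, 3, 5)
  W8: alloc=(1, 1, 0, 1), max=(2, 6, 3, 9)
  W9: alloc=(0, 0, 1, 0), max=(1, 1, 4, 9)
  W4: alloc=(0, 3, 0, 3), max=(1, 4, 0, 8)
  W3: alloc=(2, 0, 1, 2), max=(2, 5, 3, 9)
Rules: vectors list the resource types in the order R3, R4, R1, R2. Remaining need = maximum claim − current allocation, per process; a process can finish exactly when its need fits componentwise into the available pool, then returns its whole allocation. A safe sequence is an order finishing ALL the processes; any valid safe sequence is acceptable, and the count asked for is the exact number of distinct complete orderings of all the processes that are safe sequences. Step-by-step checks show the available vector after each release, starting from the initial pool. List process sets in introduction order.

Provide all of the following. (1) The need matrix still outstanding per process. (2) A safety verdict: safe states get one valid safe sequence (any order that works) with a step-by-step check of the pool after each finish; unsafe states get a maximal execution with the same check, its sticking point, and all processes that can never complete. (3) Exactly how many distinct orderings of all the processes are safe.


(1) Remaining need (order R3, R4, R1, R2):
  W7: (1, 0, 2, 2)
  W8: (1, 5, 3, 8)
  W9: (1, 1, 3, 9)
  W4: (1, 1, 0, 5)
  W3: (0, 5, 2, 7)
(2) SAFE. One safe sequence: W7, W4, W3, W9, W8.
Key observation: at W7 the run first touches a limit — (1, 0, 2, 2) against (1, 2, 2, 2), exact on a resource it actually requests.
Step-by-step check:
  pool = (1, 2, 2, 2)
  W7: need (1, 0, 2, 2) fits (1, 2, 2, 2); releases (0, 0, 1, 3), pool now (1, 2, 3, 5)
  W4: need (1, 1, 0, 5) fits (1, 2, 3, 5); releases (0, 3, 0, 3), pool now (1, 5, 3, 8)
  W3: need (0, 5, 2, 7) fits (1, 5, 3, 8); releases (2, 0, 1, 2), pool now (3, 5, 4, 10)
  W9: need (1, 1, 3, 9) fits (3, 5, 4, 10); releases (0, 0, 1, 0), pool now (3, 5, 5, 10)
  W8: need (1, 5, 3, 8) fits (3, 5, 5, 10); releases (1, 1, 0, 1), pool now (4, 6, 5, 11)
(3) The exact count: 4 of the possible complete orderings are safe sequences.


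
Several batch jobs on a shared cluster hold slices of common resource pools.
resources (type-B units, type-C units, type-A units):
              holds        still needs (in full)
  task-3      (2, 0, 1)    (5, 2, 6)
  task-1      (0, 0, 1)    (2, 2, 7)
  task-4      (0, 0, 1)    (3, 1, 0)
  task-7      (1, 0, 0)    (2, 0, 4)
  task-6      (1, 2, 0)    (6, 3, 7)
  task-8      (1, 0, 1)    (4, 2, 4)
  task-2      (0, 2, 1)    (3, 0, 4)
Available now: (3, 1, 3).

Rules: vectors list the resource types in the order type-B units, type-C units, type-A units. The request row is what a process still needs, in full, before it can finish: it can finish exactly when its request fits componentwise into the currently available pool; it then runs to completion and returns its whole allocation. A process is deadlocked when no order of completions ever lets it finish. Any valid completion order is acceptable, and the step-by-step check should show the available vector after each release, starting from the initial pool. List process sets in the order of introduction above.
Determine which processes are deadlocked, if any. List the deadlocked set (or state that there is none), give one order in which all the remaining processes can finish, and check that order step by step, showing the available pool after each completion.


No process is deadlocked.
Key observation: task-4 can run right away; the returned allocation unlocks the remaining processes in turn.
The rest can finish in the order task-4, task-2, task-7, task-8, task-3, task-1, task-6. Walking it through:
  pool = (3, 1, 3)
  task-4 needs (3, 1, 0) <= (3, 1, 3) -> finishes; pool += (0, 0, 1) = (3, 1, 4)
  task-2 needs (3, 0, 4) <= (3, 1, 4) -> finishes; pool += (0, 2, 1) = (3, 3, 5)
  task-7 needs (2, 0, 4) <= (3, 3, 5) -> finishes; pool += (1, 0, 0) = (4, 3, 5)
  task-8 needs (4, 2, 4) <= (4, 3, 5) -> finishes; pool += (1, 0, 1) = (5, 3, 6)
  task-3 needs (5, 2, 6) <= (5, 3, 6) -> finishes; pool += (2, 0, 1) = (7, 3, 7)
  task-1 needs (2, 2, 7) <= (7, 3, 7) -> finishes; pool += (0, 0, 1) = (7, 3, 8)
  task-6 needs (6, 3, 7) <= (7, 3, 8) -> finishes; pool += (1, 2, 0) = (8, 5, 8)


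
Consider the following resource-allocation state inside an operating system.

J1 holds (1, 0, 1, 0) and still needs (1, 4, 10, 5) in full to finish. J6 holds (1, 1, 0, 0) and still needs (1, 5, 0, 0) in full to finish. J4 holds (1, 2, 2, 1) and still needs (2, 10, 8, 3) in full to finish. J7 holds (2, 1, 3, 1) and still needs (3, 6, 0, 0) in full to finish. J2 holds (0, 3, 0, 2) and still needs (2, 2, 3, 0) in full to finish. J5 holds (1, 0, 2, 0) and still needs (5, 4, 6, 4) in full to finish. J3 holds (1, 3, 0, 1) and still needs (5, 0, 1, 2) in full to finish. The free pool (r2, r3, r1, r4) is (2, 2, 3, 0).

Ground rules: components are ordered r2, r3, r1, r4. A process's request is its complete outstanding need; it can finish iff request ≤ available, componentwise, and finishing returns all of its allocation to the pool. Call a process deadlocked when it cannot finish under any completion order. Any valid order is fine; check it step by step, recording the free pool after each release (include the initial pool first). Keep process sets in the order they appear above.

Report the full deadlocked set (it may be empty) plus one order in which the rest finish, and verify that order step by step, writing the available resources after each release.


No process is deadlocked.
Key observation: there is always a runnable process — J2 first — so the state unwinds completely.
The rest can finish in the order J2, J6, J7, J3, J5, J4, J1. Verifying each step:
  pool = (2, 2, 3, 0)
  J2: need (2, 2, 3, 0) fits (2, 2, 3, 0); releases (0, 3, 0, 2), pool now (2, 5, 3, 2)
  J6: need (1, 5, 0, 0) fits (2, 5, 3, 2); releases (1, 1, 0, 0), pool now (3, 6, 3, 2)
  J7: need (3, 6, 0, 0) fits (3, 6, 3, 2); releases (2, 1, 3, 1), pool now (5, 7, 6, 3)
  J3: need (5, 0, 1, 2) fits (5, 7, 6, 3); releases (1, 3, 0, 1), pool now (6, 10, 6, 4)
  J5: need (5, 4, 6, 4) fits (6, 10, 6, 4); releases (1, 0, 2, 0), pool now (7, 10, 8, 4)
  J4: need (2, 10, 8, 3) fits (7, 10, 8, 4); releases (1, 2, 2, 1), pool now (8, 12, 10, 5)
  J1: need (1, 4, 10, 5) fits (8, 12, 10, 5); releases (1, 0, 1, 0), pool now (9, 12, 11, 5)
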